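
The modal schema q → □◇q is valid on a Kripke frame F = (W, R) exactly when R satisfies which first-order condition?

Suppose q→□◇q is valid. Take Rxy and set V(q)={x}. Then q at x, so □◇q at x, so ◇q at y, so some z with Ryz has q; z=x, i.e. Ryx.

symmetry: ∀x ∀y (Rxy → Ryx)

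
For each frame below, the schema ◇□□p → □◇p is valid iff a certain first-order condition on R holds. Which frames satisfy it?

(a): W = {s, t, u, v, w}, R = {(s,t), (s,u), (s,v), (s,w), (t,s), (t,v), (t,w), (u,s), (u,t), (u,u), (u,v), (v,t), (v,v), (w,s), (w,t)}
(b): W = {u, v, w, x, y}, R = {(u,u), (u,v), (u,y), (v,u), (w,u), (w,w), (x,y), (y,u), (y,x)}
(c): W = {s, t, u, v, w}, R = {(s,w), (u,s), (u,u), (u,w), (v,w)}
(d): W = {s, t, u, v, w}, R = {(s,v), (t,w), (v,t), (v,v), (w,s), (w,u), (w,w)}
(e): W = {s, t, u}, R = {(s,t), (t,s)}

The schema corresponds to a generalized confluence (Geach) condition: ∀x ∀y ∀z ((xRy ∧ xRz) → ∃w (yR²w ∧ zRw)).
(a): ✓.
(b): fails — yRx, yRx but no t with xR²t and xRt.
(c): fails — sRw, sRw but no w* with wR²w* and wRw*.
(d): fails — vRt, vRv but no w* with tR²w* and vRw*.
(e): fails — sRt, sRt but no w with tR²w and tRw.
Valid on: (a).

(a)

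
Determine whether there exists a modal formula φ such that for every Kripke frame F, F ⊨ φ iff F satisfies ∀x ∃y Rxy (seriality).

Yes, by □p → ◇p

Yes: it is seriality, defined by the D schema □p → ◇p.
Suppose □p→◇p is valid. At any x set V(p)=W. Then □p at x, so ◇p at x, so x has a successor.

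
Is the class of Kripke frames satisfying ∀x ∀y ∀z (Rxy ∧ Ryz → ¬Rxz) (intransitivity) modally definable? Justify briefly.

No — not modally definable

Modal frame validity is preserved under surjective bounded morphisms.
The 3-cycle (worlds s,t,u with s→t→u→s) is intransitive. Mapping every world to a single reflexive point • is a surjective bounded morphism; the reflexive point is not intransitive (R••∧R•• but R••).
Hence intransitivity is not modally definable.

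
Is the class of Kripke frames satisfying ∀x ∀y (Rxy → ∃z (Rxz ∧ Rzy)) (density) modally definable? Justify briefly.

Yes: it is density, defined by the C4 schema □□q → □q.

Definable; □□q → □q defines it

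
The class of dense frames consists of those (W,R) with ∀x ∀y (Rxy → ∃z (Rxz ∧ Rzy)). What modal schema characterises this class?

□□p → □p

This is density; the standard corresponding axiom is C4: □□p → □p.
Suppose □□p→□p is valid. Take Rxy and set V(p)={w : xR²w}. Then □□p at x, so □p at x, so p at y, i.e. ∃z(Rxz∧Rzy).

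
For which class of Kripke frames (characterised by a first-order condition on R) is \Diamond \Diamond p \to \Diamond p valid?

Transitivity

Equivalently (dual form): □p → □□p.
Suppose □p→□□p is valid. Take Rxy, Ryz and set V(p)={w : Rxw}. Then □p at x, so □□p at x, so □p at y, so p at z, i.e. Rxz.
Conversely, on a frame with transitivity the schema holds at every world under every valuation.
So the correspondent is transitivity.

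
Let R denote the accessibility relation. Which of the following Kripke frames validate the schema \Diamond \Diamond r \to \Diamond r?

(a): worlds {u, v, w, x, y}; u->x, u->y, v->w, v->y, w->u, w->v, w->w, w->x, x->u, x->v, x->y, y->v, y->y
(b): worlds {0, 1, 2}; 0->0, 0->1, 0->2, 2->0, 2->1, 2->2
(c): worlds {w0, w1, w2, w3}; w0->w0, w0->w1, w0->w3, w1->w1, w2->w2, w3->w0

This is the axiom for transitivity; its first-order frame correspondent is \forall x \forall y \forall z (Rxy \wedge Ryz \to Rxz).
(a): fails — Rwu and Ruy but not Rwy.
(b): condition met.
(c): fails — Rw3w0 and Rw0w1 but not Rw3w1.

(b)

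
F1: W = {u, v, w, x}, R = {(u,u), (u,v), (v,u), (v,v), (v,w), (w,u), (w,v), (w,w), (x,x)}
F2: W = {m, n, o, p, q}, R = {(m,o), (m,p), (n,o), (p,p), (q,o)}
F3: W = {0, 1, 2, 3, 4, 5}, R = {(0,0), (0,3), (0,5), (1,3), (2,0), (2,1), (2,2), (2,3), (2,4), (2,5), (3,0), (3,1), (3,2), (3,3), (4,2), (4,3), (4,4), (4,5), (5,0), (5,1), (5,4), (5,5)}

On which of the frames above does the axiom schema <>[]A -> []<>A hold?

F1

This is the axiom for convergence; its first-order frame correspondent is forall x forall y forall z (Rxy & Rxz -> exists w (Ryw & Rzw)).
F1: ✓.
F2: fails — Rmo and Rmo but o and o have no common successor.
F3: fails — R25 and R21 but 5 and 1 have no common successor.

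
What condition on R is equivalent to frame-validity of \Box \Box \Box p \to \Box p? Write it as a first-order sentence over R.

\forall x \forall z (xRz \to \exists w (x R^3 w \wedge z = w))

This is a Sahlqvist (Geach-type) schema ◇^0□^3p → □^1◇^0p.
Minimal-valuation argument: fix x; take any y with xR^0y and any z with xR^1z. Set V(p) to the set of worlds R-reachable from y in exactly 3 steps. Then □^3p holds at y, so the antecedent holds at x; validity forces ◇^0p at z, giving a w with zR^0w and yR^3w.
First-order correspondent: \forall x \forall z (xRz \to \exists w (x R^3 w \wedge z = w)).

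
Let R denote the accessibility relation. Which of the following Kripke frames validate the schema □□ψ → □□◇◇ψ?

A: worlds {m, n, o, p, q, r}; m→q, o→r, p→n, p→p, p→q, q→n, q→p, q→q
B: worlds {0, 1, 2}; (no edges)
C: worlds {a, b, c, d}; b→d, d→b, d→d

B, C

The schema corresponds to a generalized confluence (Geach) condition: ∀x ∀z (xR²z → ∃w (xR²w ∧ zR²w)).
A: fails — mR²n but no w with mR²w and nR²w.
B: holds.
C: holds.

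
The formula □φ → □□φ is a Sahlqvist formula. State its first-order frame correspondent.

This is the 4 axiom.
It corresponds to transitivity: ∀x ∀y ∀z (Rxy ∧ Ryz → Rxz).

Transitivity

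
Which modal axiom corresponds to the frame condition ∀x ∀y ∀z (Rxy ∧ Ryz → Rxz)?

□ψ → □□ψ

The condition is transitivity. The 4 schema □ψ → □□ψ defines it.
Suppose □ψ→□□ψ is valid. Take Rxy, Ryz and set V(ψ)={w : Rxw}. Then □ψ at x, so □□ψ at x, so □ψ at y, so ψ at z, i.e. Rxz.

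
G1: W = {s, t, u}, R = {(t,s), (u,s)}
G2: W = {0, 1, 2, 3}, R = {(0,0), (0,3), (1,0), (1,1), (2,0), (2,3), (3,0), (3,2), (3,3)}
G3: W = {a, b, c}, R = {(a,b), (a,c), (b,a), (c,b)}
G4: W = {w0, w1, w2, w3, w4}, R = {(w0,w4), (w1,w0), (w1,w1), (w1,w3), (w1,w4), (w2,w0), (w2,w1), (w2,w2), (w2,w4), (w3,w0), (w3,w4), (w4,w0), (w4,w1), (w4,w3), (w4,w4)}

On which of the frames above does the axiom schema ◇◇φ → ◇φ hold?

This is the axiom for transitivity; its first-order frame correspondent is ∀x ∀y ∀z (Rxy ∧ Ryz → Rxz).
G1: satisfies the condition.
G2: fails — R10 and R03 but not R13.
G3: fails — Rab and Rba but not Raa.
G4: fails — Rw0w4 and Rw4w1 but not Rw0w1.
Valid on: G1.

G1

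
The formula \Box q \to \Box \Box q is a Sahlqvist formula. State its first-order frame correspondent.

Suppose □q→□□q is valid. Take Rxy, Ryz and set V(q)={w : Rxw}. Then □q at x, so □□q at x, so □q at y, so q at z, i.e. Rxz.
Conversely, on a frame with transitivity the schema holds at every world under every valuation.
Frame condition: \forall x \forall y \forall z (Rxy \wedge Ryz \to Rxz).

transitivity: \forall x \forall y \forall z (Rxy \wedge Ryz \to Rxz)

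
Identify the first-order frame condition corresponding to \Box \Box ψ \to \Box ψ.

This is the C4 axiom.
It corresponds to density: \forall x \forall y (Rxy \to \exists z (Rxz \wedge Rzy)).

density: \forall x \forall y (Rxy \to \exists z (Rxz \wedge Rzy))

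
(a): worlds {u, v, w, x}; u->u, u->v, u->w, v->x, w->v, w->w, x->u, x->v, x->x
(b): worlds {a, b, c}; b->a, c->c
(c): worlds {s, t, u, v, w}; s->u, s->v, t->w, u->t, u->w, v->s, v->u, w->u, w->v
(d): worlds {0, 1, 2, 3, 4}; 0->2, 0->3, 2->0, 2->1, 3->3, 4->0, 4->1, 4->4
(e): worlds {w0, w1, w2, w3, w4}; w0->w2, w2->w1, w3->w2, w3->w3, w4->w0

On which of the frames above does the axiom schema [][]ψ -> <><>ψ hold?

This is the axiom for a generalized confluence (Geach) condition; its first-order frame correspondent is forall x exists w (x R^2 w & x R^2 w).
(a): satisfies the condition.
(b): fails — at a but no w with aR²w and aR²w.
(c): satisfies the condition.
(d): fails — at 1 but no w with 1R²w and 1R²w.
(e): fails — at w1 but no w with w1R²w and w1R²w.
Valid on: (a), (c).

(a), (c)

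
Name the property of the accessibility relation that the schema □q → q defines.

Reflexivity

Suppose □q→q is valid. At any x set V(q)={w : Rxw}. Then □q holds at x, so q holds at x, i.e. Rxx.
Conversely, any frame satisfying ∀x Rxx validates the schema.
Frame condition: ∀x Rxx.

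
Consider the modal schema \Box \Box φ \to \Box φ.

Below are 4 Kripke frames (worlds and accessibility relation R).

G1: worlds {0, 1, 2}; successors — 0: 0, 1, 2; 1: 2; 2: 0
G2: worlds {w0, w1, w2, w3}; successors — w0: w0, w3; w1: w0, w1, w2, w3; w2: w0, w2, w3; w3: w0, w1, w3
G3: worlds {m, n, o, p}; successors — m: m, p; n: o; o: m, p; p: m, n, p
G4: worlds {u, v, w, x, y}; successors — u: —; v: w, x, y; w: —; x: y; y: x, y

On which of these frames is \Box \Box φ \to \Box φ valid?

The schema corresponds to density: \forall x \forall y (Rxy \to \exists z (Rxz \wedge Rzy)).
G1: fails — R12 but no z with R1z and Rz2.
G2: ✓.
G3: fails — Rno but no z with Rnz and Rzo.
G4: fails — Rvw but no z with Rvz and Rzw.

G2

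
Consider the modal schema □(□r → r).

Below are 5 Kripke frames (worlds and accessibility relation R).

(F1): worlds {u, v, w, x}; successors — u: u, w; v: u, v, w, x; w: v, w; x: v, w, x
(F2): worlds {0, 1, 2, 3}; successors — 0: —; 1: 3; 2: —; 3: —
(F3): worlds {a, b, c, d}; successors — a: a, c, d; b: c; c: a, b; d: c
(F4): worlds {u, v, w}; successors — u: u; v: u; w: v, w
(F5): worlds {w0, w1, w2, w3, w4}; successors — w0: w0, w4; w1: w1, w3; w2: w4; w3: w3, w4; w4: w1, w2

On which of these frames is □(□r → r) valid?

This is the axiom for shift-reflexivity; its first-order frame correspondent is ∀x ∀y (Rxy → Ryy).
(F1): satisfies the condition.
(F2): fails — R13 but not R33.
(F3): fails — Rbc but not Rcc.
(F4): fails — Rwv but not Rvv.
(F5): fails — Rw0w4 but not Rw4w4.
Valid on: (F1).

(F1)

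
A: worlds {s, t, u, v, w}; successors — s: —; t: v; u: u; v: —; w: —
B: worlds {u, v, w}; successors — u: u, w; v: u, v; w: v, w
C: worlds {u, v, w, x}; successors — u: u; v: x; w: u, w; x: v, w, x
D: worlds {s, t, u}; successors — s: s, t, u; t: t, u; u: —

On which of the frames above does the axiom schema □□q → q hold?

The schema corresponds to a generalized confluence (Geach) condition: ∀x ∃w (xR²w ∧ x = w).
A: fails — at s but no w* with sR²w* and s=w*.
B: condition met.
C: condition met.
D: fails — at u but no w with uR²w and u=w.
Valid on: B, C.

B, C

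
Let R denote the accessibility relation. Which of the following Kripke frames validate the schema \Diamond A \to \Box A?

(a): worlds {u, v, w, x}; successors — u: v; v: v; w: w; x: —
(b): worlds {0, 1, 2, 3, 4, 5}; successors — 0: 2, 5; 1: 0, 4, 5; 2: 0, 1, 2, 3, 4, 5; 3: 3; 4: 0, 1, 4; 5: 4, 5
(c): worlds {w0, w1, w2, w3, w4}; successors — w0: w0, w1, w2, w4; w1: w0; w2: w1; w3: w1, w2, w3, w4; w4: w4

This is the axiom for partial functionality; its first-order frame correspondent is \forall x \forall y \forall z (Rxy \wedge Rxz \to y = z).
(a): holds.
(b): fails — 0 sees both 2 and 5.
(c): fails — w0 sees both w0 and w1.

(a)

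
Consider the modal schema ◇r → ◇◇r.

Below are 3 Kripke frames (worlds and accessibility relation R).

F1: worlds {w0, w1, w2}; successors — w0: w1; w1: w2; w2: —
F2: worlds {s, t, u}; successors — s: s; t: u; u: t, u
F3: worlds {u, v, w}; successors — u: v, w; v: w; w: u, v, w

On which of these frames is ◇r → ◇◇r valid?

F2, F3

Frame correspondent (Sahlqvist): ∀x ∀y (xRy → ∃w (y = w ∧ xR²w)) — i.e. a generalized confluence (Geach) condition.
F1: fails — w0Rw1 but no w with w1=w and w0R²w.
F2: holds.
F3: holds.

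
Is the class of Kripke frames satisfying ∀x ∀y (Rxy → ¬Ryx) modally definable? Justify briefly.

Any modally definable frame class is closed under surjective bounded morphisms.
The 5-cycle (worlds s,t,u,v,w with s→t→u→v→w→s) is asymmetric. Mapping every world to a single reflexive point • is a surjective bounded morphism, and the reflexive point is not asymmetric (R•• but asymmetry requires ¬R••).
So the class is not modally definable.

No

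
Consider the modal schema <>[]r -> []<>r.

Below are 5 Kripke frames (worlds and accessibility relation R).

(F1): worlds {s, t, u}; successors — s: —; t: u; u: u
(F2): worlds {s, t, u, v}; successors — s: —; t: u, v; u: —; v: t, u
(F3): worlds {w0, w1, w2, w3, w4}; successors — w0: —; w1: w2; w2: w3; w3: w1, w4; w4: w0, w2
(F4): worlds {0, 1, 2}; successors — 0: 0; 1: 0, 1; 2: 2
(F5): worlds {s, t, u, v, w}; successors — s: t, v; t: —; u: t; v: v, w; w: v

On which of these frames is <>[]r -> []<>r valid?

Frame correspondent (Sahlqvist): forall x forall y forall z (Rxy & Rxz -> exists w (Ryw & Rzw)) — i.e. convergence.
(F1): ✓.
(F2): fails — Rtu and Rtu but u and u have no common successor.
(F3): fails — Rw4w2 and Rw4w0 but w2 and w0 have no common successor.
(F4): ✓.
(F5): fails — Rsv and Rst but v and t have no common successor.
Valid on: (F1), (F4).

(F1), (F4)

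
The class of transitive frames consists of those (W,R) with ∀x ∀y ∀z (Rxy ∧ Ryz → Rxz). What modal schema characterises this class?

This is transitivity; the standard corresponding axiom is 4: □r → □□r.
Suppose □r→□□r is valid. Take Rxy, Ryz and set V(r)={w : Rxw}. Then □r at x, so □□r at x, so □r at y, so r at z, i.e. Rxz.

□r → □□r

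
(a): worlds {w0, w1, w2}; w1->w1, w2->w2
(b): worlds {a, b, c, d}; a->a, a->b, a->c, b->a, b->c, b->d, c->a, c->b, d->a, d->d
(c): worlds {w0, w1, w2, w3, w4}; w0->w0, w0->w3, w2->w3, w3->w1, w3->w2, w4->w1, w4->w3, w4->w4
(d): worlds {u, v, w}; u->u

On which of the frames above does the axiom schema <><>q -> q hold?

The schema corresponds to a generalized confluence (Geach) condition: forall x forall y (x R^2 y -> exists w (y = w & x = w)).
(a): holds.
(b): fails — aR²b but b ≠ a.
(c): fails — w0R²w1 but w1 ≠ w0.
(d): holds.
Valid on: (a), (d).

(a), (d)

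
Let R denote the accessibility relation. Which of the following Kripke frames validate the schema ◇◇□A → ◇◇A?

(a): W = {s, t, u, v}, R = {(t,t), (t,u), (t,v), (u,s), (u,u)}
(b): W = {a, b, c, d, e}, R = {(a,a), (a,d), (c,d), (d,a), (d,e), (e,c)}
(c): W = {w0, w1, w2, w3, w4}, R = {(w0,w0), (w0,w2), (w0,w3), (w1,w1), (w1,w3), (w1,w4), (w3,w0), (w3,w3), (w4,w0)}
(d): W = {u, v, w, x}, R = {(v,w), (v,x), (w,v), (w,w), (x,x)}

(d)

This is the axiom for a generalized confluence (Geach) condition; its first-order frame correspondent is ∀x ∀y (xR²y → ∃w (yRw ∧ xR²w)).
(a): fails — tR²s but no w with sRw and tR²w.
(b): fails — aR²e but no w with eRw and aR²w.
(c): fails — w0R²w2 but no w with w2Rw and w0R²w.
(d): holds.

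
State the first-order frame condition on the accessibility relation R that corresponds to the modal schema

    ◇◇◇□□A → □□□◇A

This is a Sahlqvist (Geach-type) schema ◇^3□^2A → □^3◇^1A.
First-order correspondent: ∀x ∀y ∀z ((xR³y ∧ xR³z) → ∃w (yR²w ∧ zRw)).

∀x ∀y ∀z ((xR³y ∧ xR³z) → ∃w (yR²w ∧ zRw))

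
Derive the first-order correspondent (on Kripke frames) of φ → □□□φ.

This is a Sahlqvist (Geach-type) schema ◇^0□^0φ → □^3◇^0φ.
Minimal-valuation argument: fix x; take any y with xR^0y and any z with xR^3z. Set V(φ) to the set of worlds R-reachable from y in exactly 0 steps. Then □^0φ holds at y, so the antecedent holds at x; validity forces ◇^0φ at z, giving a w with zR^0w and yR^0w.
First-order correspondent: ∀x ∀z (xR³z → ∃w (x = w ∧ z = w)).

∀x ∀z (xR³z → ∃w (x = w ∧ z = w))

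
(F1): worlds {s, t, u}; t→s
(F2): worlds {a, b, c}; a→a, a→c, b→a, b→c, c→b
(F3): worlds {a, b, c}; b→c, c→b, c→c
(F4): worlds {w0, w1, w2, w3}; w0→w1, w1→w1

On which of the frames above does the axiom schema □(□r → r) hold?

(F4)

The schema corresponds to shift-reflexivity: ∀x ∀y (Rxy → Ryy).
(F1): fails — Rts but not Rss.
(F2): fails — Rbc but not Rcc.
(F3): fails — Rcb but not Rbb.
(F4): satisfies the condition.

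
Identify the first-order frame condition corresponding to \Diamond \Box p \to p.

Symmetry

This is a form of the B axiom.
Its frame correspondent is symmetry — \forall x \forall y (Rxy \to Ryx).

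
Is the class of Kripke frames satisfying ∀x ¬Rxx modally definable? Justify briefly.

Modal frame validity is preserved under surjective bounded morphisms.
The 4-cycle (worlds a,b,c,d with a→b→c→d→a) is irreflexive, and the map sending every world to a single reflexive point • is a surjective bounded morphism (forth: every edge maps to (•,•); back: every world has a successor). So any modal formula valid on the 4-cycle is also valid on the reflexive point, which is not irreflexive.
So the class is not modally definable.

Not modally definable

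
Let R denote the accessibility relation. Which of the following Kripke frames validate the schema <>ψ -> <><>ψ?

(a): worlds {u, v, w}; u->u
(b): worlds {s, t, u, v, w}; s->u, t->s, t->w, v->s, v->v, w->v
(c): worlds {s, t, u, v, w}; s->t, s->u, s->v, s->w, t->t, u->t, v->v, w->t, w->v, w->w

(a)

The schema corresponds to a generalized confluence (Geach) condition: forall x forall y (xRy -> exists w (y = w & x R^2 w)).
(a): ✓.
(b): fails — sRu but no w* with u=w* and sR²w*.
(c): fails — sRu but no w* with u=w* and sR²w*.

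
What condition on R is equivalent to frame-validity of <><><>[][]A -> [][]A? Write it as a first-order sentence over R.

This is a Sahlqvist (Geach-type) schema ◇^3□^2A → □^2◇^0A.
First-order correspondent: forall x forall y forall z ((x R^3 y & x R^2 z) -> exists w (y R^2 w & z = w)).

forall x forall y forall z ((x R^3 y & x R^2 z) -> exists w (y R^2 w & z = w))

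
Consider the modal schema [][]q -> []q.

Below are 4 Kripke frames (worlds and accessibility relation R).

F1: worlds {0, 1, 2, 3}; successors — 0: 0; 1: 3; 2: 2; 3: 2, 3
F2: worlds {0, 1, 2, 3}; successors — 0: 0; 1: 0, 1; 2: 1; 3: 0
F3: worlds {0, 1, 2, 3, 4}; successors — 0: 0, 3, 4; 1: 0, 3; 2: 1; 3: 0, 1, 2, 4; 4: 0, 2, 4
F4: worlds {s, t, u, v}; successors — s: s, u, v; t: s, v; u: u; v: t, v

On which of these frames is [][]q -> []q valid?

The schema corresponds to density: forall x forall y (Rxy -> exists z (Rxz & Rzy)).
F1: holds.
F2: holds.
F3: fails — R21 but no z with R2z and Rz1.
F4: holds.
Valid on: F1, F2, F4.

F1, F2, F4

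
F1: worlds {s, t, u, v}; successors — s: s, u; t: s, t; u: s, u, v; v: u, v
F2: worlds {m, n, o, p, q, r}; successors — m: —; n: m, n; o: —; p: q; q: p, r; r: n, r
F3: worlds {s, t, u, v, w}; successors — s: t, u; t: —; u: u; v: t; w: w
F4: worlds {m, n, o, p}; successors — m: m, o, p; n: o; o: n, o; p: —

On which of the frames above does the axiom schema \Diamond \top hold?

This is the axiom for seriality; its first-order frame correspondent is \forall x \exists y Rxy.
F1: condition met.
F2: fails — world m has no successor.
F3: fails — world t has no successor.
F4: fails — world p has no successor.
Valid on: F1.

F1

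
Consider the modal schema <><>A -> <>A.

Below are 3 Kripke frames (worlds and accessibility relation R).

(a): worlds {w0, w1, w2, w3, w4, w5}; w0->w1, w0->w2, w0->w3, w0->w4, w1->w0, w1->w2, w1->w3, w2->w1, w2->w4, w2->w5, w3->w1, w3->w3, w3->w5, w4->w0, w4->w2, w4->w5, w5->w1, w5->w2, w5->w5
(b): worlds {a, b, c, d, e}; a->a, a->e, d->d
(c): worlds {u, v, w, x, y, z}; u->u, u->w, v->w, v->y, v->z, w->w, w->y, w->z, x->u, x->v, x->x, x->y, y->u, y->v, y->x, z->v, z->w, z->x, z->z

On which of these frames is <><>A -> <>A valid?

(b)

The schema corresponds to transitivity: forall x forall y forall z (Rxy & Ryz -> Rxz).
(a): fails — Rw3w1 and Rw1w0 but not Rw3w0.
(b): condition met.
(c): fails — Ryx and Rxy but not Ryy.
Valid on: (b).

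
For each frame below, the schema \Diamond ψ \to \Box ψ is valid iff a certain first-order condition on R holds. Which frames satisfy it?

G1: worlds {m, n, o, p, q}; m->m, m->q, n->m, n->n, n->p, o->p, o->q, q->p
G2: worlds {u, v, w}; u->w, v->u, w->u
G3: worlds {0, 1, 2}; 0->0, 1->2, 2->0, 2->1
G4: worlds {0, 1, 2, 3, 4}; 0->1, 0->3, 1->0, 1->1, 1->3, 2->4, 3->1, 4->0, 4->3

G2

Frame correspondent (Sahlqvist): \forall x \forall y \forall z (Rxy \wedge Rxz \to y = z) — i.e. partial functionality.
G1: fails — m sees both m and q.
G2: satisfies the condition.
G3: fails — 2 sees both 0 and 1.
G4: fails — 0 sees both 1 and 3.
Valid on: G2.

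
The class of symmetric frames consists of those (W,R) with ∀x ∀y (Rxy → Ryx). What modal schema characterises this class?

s → □◇s

A defining formula is s → □◇s (the B axiom).
Suppose s→□◇s is valid. Take Rxy and set V(s)={x}. Then s at x, so □◇s at x, so ◇s at y, so some z with Ryz has s; z=x, i.e. Ryx.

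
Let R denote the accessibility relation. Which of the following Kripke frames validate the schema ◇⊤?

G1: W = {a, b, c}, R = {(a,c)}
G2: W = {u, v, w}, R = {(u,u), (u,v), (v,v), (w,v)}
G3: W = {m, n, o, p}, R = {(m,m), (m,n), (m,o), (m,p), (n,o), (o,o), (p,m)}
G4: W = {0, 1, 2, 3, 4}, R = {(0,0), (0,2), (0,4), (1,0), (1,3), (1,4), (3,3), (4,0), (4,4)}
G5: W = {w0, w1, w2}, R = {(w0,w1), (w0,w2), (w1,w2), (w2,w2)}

G2, G3, G5

Frame correspondent (Sahlqvist): ∀x ∃y Rxy — i.e. seriality.
G1: fails — world b has no successor.
G2: satisfies the condition.
G3: satisfies the condition.
G4: fails — world 2 has no successor.
G5: satisfies the condition.
Valid on: G2, G3, G5.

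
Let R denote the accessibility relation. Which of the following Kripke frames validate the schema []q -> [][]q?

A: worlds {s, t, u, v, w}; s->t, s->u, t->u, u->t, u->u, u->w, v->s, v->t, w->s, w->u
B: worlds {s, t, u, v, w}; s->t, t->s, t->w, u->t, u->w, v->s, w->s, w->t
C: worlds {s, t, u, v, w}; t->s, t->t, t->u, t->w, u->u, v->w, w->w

C

This is the axiom for transitivity; its first-order frame correspondent is forall x forall y forall z (Rxy & Ryz -> Rxz).
A: fails — Ruw and Rws but not Rus.
B: fails — Rwt and Rtw but not Rww.
C: satisfies the condition.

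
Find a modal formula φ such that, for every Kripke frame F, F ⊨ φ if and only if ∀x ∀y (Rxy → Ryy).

This is shift-reflexivity; the standard corresponding axiom is T□: □(□ψ → ψ).
Suppose □(□ψ→ψ) is valid. Take Rxy and set V(ψ)={w : Ryw}. Then at y, □ψ holds; since □(□ψ→ψ) at x, □ψ→ψ at y, so ψ at y, i.e. Ryy.

□(□ψ → ψ)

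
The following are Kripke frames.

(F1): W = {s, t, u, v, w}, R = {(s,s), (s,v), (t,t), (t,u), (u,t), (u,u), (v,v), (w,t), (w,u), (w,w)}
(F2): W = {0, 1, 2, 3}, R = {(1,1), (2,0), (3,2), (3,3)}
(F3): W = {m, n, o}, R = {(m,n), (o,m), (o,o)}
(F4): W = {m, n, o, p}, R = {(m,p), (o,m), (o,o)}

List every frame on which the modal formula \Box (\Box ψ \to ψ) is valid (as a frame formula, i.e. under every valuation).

The schema corresponds to shift-reflexivity: \forall x \forall y (Rxy \to Ryy).
(F1): holds.
(F2): fails — R20 but not R00.
(F3): fails — Rom but not Rmm.
(F4): fails — Rom but not Rmm.

(F1)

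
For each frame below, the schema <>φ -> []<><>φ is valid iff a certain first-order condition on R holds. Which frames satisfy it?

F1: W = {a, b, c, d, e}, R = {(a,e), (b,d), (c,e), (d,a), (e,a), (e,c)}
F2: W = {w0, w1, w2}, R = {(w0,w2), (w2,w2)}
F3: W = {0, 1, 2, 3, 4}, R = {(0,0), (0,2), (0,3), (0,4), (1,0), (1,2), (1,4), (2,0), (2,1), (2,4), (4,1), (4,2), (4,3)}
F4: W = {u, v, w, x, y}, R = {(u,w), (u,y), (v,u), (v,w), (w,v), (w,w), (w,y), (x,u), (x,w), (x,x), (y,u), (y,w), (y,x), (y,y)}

F2, F4

This is the axiom for a generalized confluence (Geach) condition; its first-order frame correspondent is forall x forall y forall z ((xRy & xRz) -> exists w (y = w & z R^2 w)).
F1: fails — bRd, bRd but no w with d=w and dR²w.
F2: ✓.
F3: fails — 0R0, 0R3 but no w with 0=w and 3R²w.
F4: ✓.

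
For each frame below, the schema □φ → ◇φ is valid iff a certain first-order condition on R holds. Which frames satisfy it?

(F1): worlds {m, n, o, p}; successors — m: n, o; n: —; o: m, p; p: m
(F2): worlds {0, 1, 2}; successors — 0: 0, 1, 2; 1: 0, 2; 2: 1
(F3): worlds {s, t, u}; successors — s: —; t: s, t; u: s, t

(F2)

This is the axiom for seriality; its first-order frame correspondent is ∀x ∃y Rxy.
(F1): fails — world n has no successor.
(F2): satisfies the condition.
(F3): fails — world s has no successor.
Valid on: (F2).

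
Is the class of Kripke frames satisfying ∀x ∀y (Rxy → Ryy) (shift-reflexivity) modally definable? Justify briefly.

Yes — defined by □(□r → r)

Yes: it is shift-reflexivity, defined by the T□ schema □(□r → r).
Suppose □(□r→r) is valid. Take Rxy and set V(r)={w : Ryw}. Then at y, □r holds; since □(□r→r) at x, □r→r at y, so r at y, i.e. Ryy.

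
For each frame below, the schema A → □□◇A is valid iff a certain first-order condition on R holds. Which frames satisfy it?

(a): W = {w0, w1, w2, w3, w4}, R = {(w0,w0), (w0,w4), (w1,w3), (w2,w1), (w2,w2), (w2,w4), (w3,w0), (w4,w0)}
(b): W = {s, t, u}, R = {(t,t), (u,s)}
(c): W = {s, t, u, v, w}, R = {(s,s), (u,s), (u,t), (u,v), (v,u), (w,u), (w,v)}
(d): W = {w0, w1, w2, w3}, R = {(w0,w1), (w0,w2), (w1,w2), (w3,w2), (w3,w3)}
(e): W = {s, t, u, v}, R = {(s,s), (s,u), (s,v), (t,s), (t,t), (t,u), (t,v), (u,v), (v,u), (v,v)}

(b)

Frame correspondent (Sahlqvist): ∀x ∀z (xR²z → ∃w (x = w ∧ zRw)) — i.e. a generalized confluence (Geach) condition.
(a): fails — w1R²w0 but no w with w1=w and w0Rw.
(b): satisfies the condition.
(c): fails — uR²s but no w* with u=w* and sRw*.
(d): fails — w0R²w2 but no w with w0=w and w2Rw.
(e): fails — sR²u but no w with s=w and uRw.
Valid on: (b).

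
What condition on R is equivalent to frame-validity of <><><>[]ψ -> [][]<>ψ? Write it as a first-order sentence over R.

This is a Sahlqvist (Geach-type) schema ◇^3□^1ψ → □^2◇^1ψ.
Minimal-valuation argument: fix x; take any y with xR^3y and any z with xR^2z. Set V(ψ) to the set of worlds R-reachable from y in exactly 1 step. Then □^1ψ holds at y, so the antecedent holds at x; validity forces ◇^1ψ at z, giving a w with zR^1w and yR^1w.
First-order correspondent: forall x forall y forall z ((x R^3 y & x R^2 z) -> exists w (yRw & zRw)).

forall x forall y forall z ((x R^3 y & x R^2 z) -> exists w (yRw & zRw))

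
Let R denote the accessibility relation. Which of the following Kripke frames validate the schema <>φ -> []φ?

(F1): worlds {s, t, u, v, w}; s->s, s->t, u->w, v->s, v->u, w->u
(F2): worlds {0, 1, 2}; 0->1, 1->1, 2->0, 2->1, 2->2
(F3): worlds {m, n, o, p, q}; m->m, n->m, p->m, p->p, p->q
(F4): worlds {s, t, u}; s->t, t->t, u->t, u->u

The schema corresponds to partial functionality: forall x forall y forall z (Rxy & Rxz -> y = z).
(F1): fails — s sees both s and t.
(F2): fails — 2 sees both 0 and 1.
(F3): fails — p sees both m and p.
(F4): fails — u sees both t and u.

none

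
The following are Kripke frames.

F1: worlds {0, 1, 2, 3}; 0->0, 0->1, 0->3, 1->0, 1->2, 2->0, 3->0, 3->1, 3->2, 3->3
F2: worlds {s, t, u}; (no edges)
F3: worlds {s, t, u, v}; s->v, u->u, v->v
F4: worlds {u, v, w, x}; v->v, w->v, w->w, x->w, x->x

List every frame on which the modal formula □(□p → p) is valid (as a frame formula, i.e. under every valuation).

F2, F3, F4

Frame correspondent (Sahlqvist): ∀x ∀y (Rxy → Ryy) — i.e. shift-reflexivity.
F1: fails — R32 but not R22.
F2: satisfies the condition.
F3: satisfies the condition.
F4: satisfies the condition.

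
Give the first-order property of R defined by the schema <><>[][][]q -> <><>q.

forall x forall y (x R^2 y -> exists w (y R^3 w & x R^2 w))

This is a Sahlqvist (Geach-type) schema ◇^2□^3q → □^0◇^2q.
Minimal-valuation argument: fix x; take any y with xR^2y and any z with xR^0z. Set V(q) to the set of worlds R-reachable from y in exactly 3 steps. Then □^3q holds at y, so the antecedent holds at x; validity forces ◇^2q at z, giving a w with zR^2w and yR^3w.
First-order correspondent: forall x forall y (x R^2 y -> exists w (y R^3 w & x R^2 w)).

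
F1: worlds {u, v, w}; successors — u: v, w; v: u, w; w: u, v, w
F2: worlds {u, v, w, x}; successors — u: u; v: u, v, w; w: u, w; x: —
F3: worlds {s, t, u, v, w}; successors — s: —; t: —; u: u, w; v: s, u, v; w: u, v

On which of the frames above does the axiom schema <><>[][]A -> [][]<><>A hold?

F1, F2

Frame correspondent (Sahlqvist): forall x forall y forall z ((x R^2 y & x R^2 z) -> exists w (y R^2 w & z R^2 w)) — i.e. a generalized confluence (Geach) condition.
F1: condition met.
F2: condition met.
F3: fails — vR²s, vR²s but no w* with sR²w* and sR²w*.
Valid on: F1, F2.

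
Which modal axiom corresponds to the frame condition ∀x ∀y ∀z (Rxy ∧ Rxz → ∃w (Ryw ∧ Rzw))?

The condition is convergence. The .2 schema ◇□p → □◇p defines it.
Suppose ◇□p→□◇p is valid. Take Rxy, Rxz and set V(p)={w : Ryw}. Then □p at y so ◇□p at x, so □◇p at x, so ◇p at z, giving w with Rzw and Ryw.

◇□p → □◇p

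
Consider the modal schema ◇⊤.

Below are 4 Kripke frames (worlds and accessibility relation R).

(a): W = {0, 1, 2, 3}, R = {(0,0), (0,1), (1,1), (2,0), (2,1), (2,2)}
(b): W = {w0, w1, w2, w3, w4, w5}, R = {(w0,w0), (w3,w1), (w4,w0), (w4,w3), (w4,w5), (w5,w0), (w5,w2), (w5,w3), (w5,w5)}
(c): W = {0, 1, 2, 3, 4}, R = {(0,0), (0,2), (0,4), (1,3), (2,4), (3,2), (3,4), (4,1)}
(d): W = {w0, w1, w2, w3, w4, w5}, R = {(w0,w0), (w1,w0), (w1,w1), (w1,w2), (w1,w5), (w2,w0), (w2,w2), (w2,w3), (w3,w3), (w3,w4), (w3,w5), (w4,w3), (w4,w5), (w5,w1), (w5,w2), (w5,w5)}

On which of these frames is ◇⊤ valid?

This is the axiom for seriality; its first-order frame correspondent is ∀x ∃y Rxy.
(a): fails — world 3 has no successor.
(b): fails — world w1 has no successor.
(c): ✓.
(d): ✓.

(c), (d)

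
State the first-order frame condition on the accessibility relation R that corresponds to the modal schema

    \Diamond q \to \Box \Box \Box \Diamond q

\forall x \forall y \forall z ((xRy \wedge x R^3 z) \to \exists w (y = w \wedge zRw))

This is a Sahlqvist (Geach-type) schema ◇^1□^0q → □^3◇^1q.
Minimal-valuation argument: fix x; take any y with xR^1y and any z with xR^3z. Set V(q) to the set of worlds R-reachable from y in exactly 0 steps. Then □^0q holds at y, so the antecedent holds at x; validity forces ◇^1q at z, giving a w with zR^1w and yR^0w.
First-order correspondent: \forall x \forall y \forall z ((xRy \wedge x R^3 z) \to \exists w (y = w \wedge zRw)).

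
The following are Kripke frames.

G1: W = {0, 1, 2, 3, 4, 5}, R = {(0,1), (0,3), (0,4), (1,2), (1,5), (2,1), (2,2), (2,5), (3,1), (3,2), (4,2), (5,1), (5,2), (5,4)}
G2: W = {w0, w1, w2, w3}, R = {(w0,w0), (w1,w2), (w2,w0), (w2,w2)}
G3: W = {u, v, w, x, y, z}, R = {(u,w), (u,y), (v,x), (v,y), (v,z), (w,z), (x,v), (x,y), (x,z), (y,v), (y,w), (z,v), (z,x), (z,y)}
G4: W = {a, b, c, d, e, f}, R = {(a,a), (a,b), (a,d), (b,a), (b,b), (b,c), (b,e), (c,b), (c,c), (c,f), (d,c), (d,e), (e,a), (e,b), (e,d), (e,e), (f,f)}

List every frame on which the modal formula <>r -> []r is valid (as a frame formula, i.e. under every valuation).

Frame correspondent (Sahlqvist): forall x forall y forall z (Rxy & Rxz -> y = z) — i.e. partial functionality.
G1: fails — 0 sees both 1 and 3.
G2: fails — w2 sees both w0 and w2.
G3: fails — u sees both w and y.
G4: fails — a sees both a and b.
Valid on no frame.

none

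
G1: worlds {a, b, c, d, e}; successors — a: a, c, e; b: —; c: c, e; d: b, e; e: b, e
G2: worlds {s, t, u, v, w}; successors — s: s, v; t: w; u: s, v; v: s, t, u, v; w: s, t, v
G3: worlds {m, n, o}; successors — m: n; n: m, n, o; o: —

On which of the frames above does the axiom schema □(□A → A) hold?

Frame correspondent (Sahlqvist): ∀x ∀y (Rxy → Ryy) — i.e. shift-reflexivity.
G1: fails — Reb but not Rbb.
G2: fails — Rwt but not Rtt.
G3: fails — Rnm but not Rmm.

none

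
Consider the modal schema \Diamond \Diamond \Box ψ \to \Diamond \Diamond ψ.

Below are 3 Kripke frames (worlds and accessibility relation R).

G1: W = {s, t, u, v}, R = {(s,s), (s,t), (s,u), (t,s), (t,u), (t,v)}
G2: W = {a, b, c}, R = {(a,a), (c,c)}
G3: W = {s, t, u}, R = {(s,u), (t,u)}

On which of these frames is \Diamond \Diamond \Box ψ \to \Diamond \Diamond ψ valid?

G2, G3

Frame correspondent (Sahlqvist): \forall x \forall y (x R^2 y \to \exists w (yRw \wedge x R^2 w)) — i.e. a generalized confluence (Geach) condition.
G1: fails — sR²u but no w with uRw and sR²w.
G2: satisfies the condition.
G3: satisfies the condition.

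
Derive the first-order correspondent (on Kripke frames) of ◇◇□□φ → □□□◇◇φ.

∀x ∀y ∀z ((xR²y ∧ xR³z) → ∃w (yR²w ∧ zR²w))

This is a Sahlqvist (Geach-type) schema ◇^2□^2φ → □^3◇^2φ.
Minimal-valuation argument: fix x; take any y with xR^2y and any z with xR^3z. Set V(φ) to the set of worlds R-reachable from y in exactly 2 steps. Then □^2φ holds at y, so the antecedent holds at x; validity forces ◇^2φ at z, giving a w with zR^2w and yR^2w.
First-order correspondent: ∀x ∀y ∀z ((xR²y ∧ xR³z) → ∃w (yR²w ∧ zR²w)).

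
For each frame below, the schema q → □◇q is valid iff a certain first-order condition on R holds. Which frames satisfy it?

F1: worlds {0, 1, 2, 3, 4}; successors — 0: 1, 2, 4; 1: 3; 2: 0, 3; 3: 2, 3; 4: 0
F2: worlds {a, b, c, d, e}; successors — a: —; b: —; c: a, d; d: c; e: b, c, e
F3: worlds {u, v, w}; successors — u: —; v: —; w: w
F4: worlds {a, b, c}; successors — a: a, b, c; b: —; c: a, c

This is the axiom for symmetry; its first-order frame correspondent is ∀x ∀y (Rxy → Ryx).
F1: fails — R01 but not R10.
F2: fails — Reb but not Rbe.
F3: condition met.
F4: fails — Rab but not Rba.

F3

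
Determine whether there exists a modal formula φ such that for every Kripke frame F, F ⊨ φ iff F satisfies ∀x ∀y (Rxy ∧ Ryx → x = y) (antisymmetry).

No — not modally definable

Modal frame validity is preserved under surjective bounded morphisms.
The 4-cycle (worlds w0,w1,w2,w3 with w0→w1→w2→w3→w0) is antisymmetric. Sending even-indexed worlds to • and odd-indexed worlds to ∘ is a surjective bounded morphism onto the two-world frame with •↔∘, which is not antisymmetric.
Hence antisymmetry is not modally definable.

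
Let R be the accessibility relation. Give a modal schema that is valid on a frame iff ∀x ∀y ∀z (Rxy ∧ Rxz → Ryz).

This is the Euclidean property; the standard corresponding axiom is 5: ◇p → □◇p.
Suppose ◇p→□◇p is valid. Take Rxy, Rxz and set V(p)={y}. Then ◇p at x, so □◇p at x, so ◇p at z, so some w with Rzw has p; w=y, i.e. Rzy. By symmetry of the argument, Ryz.

◇p → □◇p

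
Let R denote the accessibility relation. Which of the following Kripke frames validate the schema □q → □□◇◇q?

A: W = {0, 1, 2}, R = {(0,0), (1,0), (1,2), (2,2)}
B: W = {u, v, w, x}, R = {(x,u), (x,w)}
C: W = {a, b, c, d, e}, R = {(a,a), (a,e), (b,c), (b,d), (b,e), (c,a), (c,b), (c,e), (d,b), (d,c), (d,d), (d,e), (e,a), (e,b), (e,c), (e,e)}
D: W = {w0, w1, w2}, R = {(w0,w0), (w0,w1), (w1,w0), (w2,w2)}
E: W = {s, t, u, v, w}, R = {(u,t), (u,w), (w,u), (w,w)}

A, B, C, D

Frame correspondent (Sahlqvist): ∀x ∀z (xR²z → ∃w (xRw ∧ zR²w)) — i.e. a generalized confluence (Geach) condition.
A: holds.
B: holds.
C: holds.
D: holds.
E: fails — wR²t but no w* with wRw* and tR²w*.
Valid on: A, B, C, D.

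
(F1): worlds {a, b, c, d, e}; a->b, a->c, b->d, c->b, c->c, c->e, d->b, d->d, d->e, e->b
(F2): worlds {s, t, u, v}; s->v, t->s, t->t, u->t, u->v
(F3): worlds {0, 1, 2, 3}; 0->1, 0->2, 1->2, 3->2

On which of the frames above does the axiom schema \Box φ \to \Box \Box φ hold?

The schema corresponds to transitivity: \forall x \forall y \forall z (Rxy \wedge Ryz \to Rxz).
(F1): fails — Reb and Rbd but not Red.
(F2): fails — Rut and Rts but not Rus.
(F3): ✓.

(F3)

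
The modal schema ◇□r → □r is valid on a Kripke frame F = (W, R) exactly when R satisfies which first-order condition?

the Euclidean property

Replacing r by ¬r and contraposing gives the equivalent schema ◇r → □◇r.
Suppose ◇r→□◇r is valid. Take Rxy, Rxz and set V(r)={y}. Then ◇r at x, so □◇r at x, so ◇r at z, so some w with Rzw has r; w=y, i.e. Rzy. By symmetry of the argument, Ryz.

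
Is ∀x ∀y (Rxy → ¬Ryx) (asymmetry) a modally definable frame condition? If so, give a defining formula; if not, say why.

If a class were modally definable it would be closed under surjective bounded morphisms (Goldblatt–Thomason).
The 5-cycle (worlds a,b,c,d,e with a→b→c→d→e→a) is asymmetric. Mapping every world to a single reflexive point • is a surjective bounded morphism, and the reflexive point is not asymmetric (R•• but asymmetry requires ¬R••).
So no modal formula (or set of formulas) defines exactly the asymmetric frames.

No — not modally definable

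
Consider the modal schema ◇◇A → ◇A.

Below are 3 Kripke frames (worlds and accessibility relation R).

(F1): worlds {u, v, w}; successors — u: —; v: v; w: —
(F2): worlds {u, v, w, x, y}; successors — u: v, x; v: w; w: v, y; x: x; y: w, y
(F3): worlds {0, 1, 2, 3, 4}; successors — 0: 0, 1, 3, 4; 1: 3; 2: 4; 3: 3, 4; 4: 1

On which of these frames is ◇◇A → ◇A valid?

This is the axiom for transitivity; its first-order frame correspondent is ∀x ∀y ∀z (Rxy ∧ Ryz → Rxz).
(F1): holds.
(F2): fails — Ruv and Rvw but not Ruw.
(F3): fails — R34 and R41 but not R31.
Valid on: (F1).

(F1)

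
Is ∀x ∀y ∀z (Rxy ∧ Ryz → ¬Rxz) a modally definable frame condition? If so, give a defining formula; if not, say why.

Any modally definable frame class is closed under surjective bounded morphisms.
The 3-cycle (worlds s,t,u with s→t→u→s) is intransitive. Mapping every world to a single reflexive point • is a surjective bounded morphism; the reflexive point is not intransitive (R••∧R•• but R••).
So no modal formula (or set of formulas) defines exactly the intransitive frames.

No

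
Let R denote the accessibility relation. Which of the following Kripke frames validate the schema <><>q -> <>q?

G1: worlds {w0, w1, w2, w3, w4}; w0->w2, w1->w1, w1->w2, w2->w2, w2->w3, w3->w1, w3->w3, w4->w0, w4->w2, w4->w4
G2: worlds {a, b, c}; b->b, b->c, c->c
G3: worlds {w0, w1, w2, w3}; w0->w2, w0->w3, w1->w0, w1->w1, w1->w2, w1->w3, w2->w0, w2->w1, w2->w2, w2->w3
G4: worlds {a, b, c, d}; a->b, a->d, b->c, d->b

Frame correspondent (Sahlqvist): forall x forall y forall z (Rxy & Ryz -> Rxz) — i.e. transitivity.
G1: fails — Rw1w2 and Rw2w3 but not Rw1w3.
G2: holds.
G3: fails — Rw0w2 and Rw2w0 but not Rw0w0.
G4: fails — Rdb and Rbc but not Rdc.

G2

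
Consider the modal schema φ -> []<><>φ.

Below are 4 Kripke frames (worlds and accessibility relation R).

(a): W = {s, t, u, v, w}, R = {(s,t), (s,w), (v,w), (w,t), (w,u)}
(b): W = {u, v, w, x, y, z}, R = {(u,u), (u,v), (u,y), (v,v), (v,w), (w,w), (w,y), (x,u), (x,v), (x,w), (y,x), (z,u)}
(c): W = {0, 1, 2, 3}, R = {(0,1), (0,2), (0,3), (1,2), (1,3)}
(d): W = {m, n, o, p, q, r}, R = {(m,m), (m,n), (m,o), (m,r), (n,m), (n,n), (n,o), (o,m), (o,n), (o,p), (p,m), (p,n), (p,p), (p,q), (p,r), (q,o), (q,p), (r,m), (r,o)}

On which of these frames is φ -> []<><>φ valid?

(d)

The schema corresponds to a generalized confluence (Geach) condition: forall x forall z (xRz -> exists w (x = w & z R^2 w)).
(a): fails — sRt but no w* with s=w* and tR²w*.
(b): fails — uRv but no t with u=t and vR²t.
(c): fails — 0R1 but no w with 0=w and 1R²w.
(d): satisfies the condition.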